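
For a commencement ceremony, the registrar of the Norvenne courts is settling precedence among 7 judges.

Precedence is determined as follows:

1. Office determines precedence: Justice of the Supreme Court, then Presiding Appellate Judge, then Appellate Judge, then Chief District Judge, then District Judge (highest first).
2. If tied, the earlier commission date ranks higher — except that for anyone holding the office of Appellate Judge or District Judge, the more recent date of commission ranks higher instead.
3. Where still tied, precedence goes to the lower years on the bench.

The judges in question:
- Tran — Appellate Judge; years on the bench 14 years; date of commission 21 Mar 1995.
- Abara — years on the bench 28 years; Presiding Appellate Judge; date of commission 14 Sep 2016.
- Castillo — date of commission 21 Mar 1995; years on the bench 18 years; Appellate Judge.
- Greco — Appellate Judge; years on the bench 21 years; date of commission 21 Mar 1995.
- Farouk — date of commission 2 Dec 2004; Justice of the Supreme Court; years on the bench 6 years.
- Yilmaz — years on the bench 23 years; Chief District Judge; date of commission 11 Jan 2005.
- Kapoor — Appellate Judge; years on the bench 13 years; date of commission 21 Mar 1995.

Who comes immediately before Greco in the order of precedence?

By office: Farouk (Justice of the Supreme Court); then Abara (Presiding Appellate Judge); then Kapoor, Tran, Castillo and Greco (Appellate Judge); then Yilmaz (Chief District Judge).
Kapoor, Tran, Castillo and Greco all have date of commission 21 Mar 1995, so the next rule applies.
Among Kapoor, Tran, Castillo and Greco, by years on the bench (lower first): Kapoor (13 years) before Tran (14 years) before Castillo (18 years) before Greco (21 years).
Order: Farouk, Abara, Kapoor, Tran, Castillo, Greco, Yilmaz.

Castillo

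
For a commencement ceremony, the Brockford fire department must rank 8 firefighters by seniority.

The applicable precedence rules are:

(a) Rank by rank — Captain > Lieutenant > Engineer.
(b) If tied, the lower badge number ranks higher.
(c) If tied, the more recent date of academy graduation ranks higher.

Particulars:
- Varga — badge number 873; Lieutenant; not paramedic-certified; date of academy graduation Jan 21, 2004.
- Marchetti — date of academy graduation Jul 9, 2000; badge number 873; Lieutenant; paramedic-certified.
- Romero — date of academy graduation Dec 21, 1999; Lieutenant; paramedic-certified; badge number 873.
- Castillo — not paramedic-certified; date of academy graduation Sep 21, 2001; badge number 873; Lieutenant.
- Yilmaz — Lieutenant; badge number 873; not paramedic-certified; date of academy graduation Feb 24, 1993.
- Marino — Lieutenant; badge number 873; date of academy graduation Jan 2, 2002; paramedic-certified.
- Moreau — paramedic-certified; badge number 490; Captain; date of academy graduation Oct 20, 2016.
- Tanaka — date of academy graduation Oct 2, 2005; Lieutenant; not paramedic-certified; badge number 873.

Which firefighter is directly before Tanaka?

Moreau

By rank: Moreau (Captain); then Tanaka, Varga, Marino, Castillo, Marchetti, Romero and Yilmaz (Lieutenant).
Tanaka, Varga, Marino, Castillo, Marchetti, Romero and Yilmaz all have badge number 873, so the next rule applies.
Among Tanaka, Varga, Marino, Castillo, Marchetti, Romero and Yilmaz, by date of academy graduation (later first): Tanaka (Oct 2, 2005) before Varga (Jan 21, 2004) before Marino (Jan 2, 2002) before Castillo (Sep 21, 2001) before Marchetti (Jul 9, 2000) before Romero (Dec 21, 1999) before Yilmaz (Feb 24, 1993).
Order: Moreau, Tanaka, Varga, Marino, Castillo, Marchetti, Romero, Yilmaz.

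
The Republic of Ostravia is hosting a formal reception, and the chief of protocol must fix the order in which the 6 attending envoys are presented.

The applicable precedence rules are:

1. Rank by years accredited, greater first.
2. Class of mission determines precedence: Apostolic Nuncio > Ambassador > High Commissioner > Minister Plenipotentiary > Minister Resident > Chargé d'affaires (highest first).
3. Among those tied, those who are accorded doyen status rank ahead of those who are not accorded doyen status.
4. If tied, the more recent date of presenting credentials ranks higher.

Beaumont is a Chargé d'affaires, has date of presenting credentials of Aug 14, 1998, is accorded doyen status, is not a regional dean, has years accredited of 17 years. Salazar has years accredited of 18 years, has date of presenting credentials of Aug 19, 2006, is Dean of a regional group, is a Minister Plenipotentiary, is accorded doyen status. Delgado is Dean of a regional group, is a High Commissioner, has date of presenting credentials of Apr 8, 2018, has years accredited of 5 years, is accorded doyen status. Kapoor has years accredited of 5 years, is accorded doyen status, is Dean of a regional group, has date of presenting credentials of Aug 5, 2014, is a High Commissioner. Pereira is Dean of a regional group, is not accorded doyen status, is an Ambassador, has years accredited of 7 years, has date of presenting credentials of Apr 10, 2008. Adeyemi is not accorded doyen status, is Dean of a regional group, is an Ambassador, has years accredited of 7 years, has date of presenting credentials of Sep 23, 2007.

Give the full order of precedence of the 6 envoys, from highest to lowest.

By years accredited (higher first): Salazar (18 years); then Beaumont (17 years); then Pereira and Adeyemi (both 7 years); then Delgado and Kapoor (both 5 years).
Pereira and Adeyemi are each Ambassador, so the next rule applies.
Pereira and Adeyemi are each not accorded doyen status, so the next rule applies.
Among Pereira and Adeyemi, by date of presenting credentials (later first): Pereira (Apr 10, 2008) before Adeyemi (Sep 23, 2007).
Delgado and Kapoor are each High Commissioner, so the next rule applies.
Delgado and Kapoor are each accorded doyen status, so the next rule applies.
Among Delgado and Kapoor, by date of presenting credentials (later first): Delgado (Apr 8, 2018) before Kapoor (Aug 5, 2014).
Full order: Salazar, Beaumont, Pereira, Adeyemi, Delgado, Kapoor.

Salazar, Beaumont, Pereira, Adeyemi, Delgado, Kapoor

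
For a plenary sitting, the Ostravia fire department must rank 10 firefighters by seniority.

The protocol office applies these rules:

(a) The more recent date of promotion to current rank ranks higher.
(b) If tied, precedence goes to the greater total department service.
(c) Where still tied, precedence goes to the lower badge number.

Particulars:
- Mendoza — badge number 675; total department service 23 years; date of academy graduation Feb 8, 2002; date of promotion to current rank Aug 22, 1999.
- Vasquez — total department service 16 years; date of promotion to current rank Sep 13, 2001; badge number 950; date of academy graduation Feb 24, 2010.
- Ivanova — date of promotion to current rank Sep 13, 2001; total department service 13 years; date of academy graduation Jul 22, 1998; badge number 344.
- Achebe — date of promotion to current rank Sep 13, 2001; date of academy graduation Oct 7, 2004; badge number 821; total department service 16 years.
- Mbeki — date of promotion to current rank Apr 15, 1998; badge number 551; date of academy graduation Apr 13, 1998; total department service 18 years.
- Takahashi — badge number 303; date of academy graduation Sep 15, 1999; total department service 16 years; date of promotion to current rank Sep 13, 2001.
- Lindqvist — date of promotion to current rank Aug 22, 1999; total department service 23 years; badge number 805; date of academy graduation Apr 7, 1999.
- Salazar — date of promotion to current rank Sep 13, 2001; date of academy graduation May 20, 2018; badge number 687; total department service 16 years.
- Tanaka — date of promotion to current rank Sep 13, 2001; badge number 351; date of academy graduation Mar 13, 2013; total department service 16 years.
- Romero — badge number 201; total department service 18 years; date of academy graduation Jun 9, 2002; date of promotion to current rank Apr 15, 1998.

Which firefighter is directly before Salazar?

By date of promotion to current rank (later first): Takahashi, Tanaka, Salazar, Achebe, Vasquez and Ivanova (each Sep 13, 2001); then Mendoza and Lindqvist (both Aug 22, 1999); then Romero and Mbeki (both Apr 15, 1998).
Among Takahashi, Tanaka, Salazar, Achebe, Vasquez and Ivanova, by total department service (higher first): Takahashi, Tanaka, Salazar, Achebe and Vasquez (16 years) before Ivanova (13 years).
Among Takahashi, Tanaka, Salazar, Achebe and Vasquez, by badge number (lower first): Takahashi (303) before Tanaka (351) before Salazar (687) before Achebe (821) before Vasquez (950).
Mendoza and Lindqvist both have total department service 23 years, so the next rule applies.
Among Mendoza and Lindqvist, by badge number (lower first): Mendoza (675) before Lindqvist (805).
Romero and Mbeki both have total department service 18 years, so the next rule applies.
Among Romero and Mbeki, by badge number (lower first): Romero (201) before Mbeki (551).
Order: Takahashi, Tanaka, Salazar, Achebe, Vasquez, Ivanova, Mendoza, Lindqvist, Romero, Mbeki.

Tanaka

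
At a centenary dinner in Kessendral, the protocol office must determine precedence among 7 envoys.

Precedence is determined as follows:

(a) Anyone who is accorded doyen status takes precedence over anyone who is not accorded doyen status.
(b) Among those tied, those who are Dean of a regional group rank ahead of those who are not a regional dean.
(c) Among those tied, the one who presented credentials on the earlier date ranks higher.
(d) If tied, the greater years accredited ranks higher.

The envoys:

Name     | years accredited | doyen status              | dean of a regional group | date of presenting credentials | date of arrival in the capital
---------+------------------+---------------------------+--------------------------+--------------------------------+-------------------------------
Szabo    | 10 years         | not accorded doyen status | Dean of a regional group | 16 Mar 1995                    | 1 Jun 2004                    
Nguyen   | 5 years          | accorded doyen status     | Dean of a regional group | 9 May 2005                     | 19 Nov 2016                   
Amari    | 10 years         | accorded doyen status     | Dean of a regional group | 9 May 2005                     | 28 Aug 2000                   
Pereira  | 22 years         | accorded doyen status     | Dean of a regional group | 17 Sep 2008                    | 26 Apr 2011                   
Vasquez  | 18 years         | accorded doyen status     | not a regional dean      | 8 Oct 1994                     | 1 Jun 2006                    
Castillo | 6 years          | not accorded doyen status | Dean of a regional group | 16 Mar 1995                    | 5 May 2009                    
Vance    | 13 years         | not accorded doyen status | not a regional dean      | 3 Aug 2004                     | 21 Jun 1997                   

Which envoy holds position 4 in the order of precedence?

Vasquez

By the first rule: Amari, Nguyen, Pereira and Vasquez (each accorded doyen status); then Szabo, Castillo and Vance (each not accorded doyen status).
Among Amari, Nguyen, Pereira and Vasquez, Dean of a regional group before not a regional dean: Amari, Nguyen and Pereira (Dean of a regional group) before Vasquez (not a regional dean).
Among Amari, Nguyen and Pereira, by date of presenting credentials (earlier first): Amari and Nguyen (9 May 2005) before Pereira (17 Sep 2008).
Among Amari and Nguyen, by years accredited (higher first): Amari (10 years) before Nguyen (5 years).
Among Szabo, Castillo and Vance, Dean of a regional group before not a regional dean: Szabo and Castillo (Dean of a regional group) before Vance (not a regional dean).
Szabo and Castillo both have date of presenting credentials 16 Mar 1995, so the next rule applies.
Among Szabo and Castillo, by years accredited (higher first): Szabo (10 years) before Castillo (6 years).
Order: Amari, Nguyen, Pereira, Vasquez, Szabo, Castillo, Vance.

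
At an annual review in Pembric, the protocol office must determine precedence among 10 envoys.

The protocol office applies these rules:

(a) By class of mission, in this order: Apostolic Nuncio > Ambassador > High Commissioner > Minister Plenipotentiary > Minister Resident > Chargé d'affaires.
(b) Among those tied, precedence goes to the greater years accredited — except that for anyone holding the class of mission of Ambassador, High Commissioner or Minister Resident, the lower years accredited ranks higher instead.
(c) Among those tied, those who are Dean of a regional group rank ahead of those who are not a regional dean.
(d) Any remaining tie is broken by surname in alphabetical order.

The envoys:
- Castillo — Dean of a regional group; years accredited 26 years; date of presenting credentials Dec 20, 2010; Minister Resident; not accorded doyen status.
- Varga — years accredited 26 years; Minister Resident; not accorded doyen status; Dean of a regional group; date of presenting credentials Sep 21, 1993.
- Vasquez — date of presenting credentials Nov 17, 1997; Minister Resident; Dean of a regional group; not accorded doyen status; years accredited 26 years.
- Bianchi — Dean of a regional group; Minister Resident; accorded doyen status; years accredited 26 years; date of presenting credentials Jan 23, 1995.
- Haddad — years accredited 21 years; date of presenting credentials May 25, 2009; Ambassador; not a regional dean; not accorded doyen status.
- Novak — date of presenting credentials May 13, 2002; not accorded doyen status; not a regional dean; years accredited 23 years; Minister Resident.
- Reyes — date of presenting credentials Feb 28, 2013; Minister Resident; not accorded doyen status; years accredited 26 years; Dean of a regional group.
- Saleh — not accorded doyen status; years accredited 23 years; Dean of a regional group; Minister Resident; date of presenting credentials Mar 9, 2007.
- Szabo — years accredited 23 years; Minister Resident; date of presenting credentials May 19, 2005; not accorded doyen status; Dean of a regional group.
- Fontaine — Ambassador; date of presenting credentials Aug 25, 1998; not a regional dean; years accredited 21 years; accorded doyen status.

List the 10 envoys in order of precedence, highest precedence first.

By class of mission: Fontaine and Haddad (Ambassador); then Saleh, Szabo, Novak, Bianchi, Castillo, Reyes, Varga and Vasquez (Minister Resident).
Fontaine and Haddad both have years accredited 21 years, so the next rule applies.
Fontaine and Haddad are each not a regional dean, so the next rule applies.
Among Fontaine and Haddad, alphabetically by surname: Fontaine before Haddad.
Among Saleh, Szabo, Novak, Bianchi, Castillo, Reyes, Varga and Vasquez, by years accredited (lower first) (reversed rule for this group): Saleh, Szabo and Novak (23 years) before Bianchi, Castillo, Reyes, Varga and Vasquez (26 years).
Among Saleh, Szabo and Novak, Dean of a regional group before not a regional dean: Saleh and Szabo (Dean of a regional group) before Novak (not a regional dean).
Among Saleh and Szabo, alphabetically by surname: Saleh before Szabo.
Bianchi, Castillo, Reyes, Varga and Vasquez are each Dean of a regional group, so the next rule applies.
Among Bianchi, Castillo, Reyes, Varga and Vasquez, alphabetically by surname: Bianchi before Castillo before Reyes before Varga before Vasquez.
Full order: Fontaine, Haddad, Saleh, Szabo, Novak, Bianchi, Castillo, Reyes, Varga, Vasquez.

Fontaine, Haddad, Saleh, Szabo, Novak, Bianchi, Castillo, Reyes, Varga, Vasquez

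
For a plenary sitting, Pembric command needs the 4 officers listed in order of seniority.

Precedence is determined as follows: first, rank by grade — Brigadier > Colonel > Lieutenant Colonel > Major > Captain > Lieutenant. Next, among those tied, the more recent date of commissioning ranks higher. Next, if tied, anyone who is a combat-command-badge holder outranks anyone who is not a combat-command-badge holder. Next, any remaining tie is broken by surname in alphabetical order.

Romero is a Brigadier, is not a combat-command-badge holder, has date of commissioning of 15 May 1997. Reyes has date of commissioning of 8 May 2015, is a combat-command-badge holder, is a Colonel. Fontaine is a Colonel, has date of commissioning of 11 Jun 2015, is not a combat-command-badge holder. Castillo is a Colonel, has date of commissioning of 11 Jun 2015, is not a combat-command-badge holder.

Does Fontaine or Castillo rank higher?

By grade: Romero (Brigadier); then Castillo, Fontaine and Reyes (Colonel).
Among Castillo, Fontaine and Reyes, by date of commissioning (later first): Castillo and Fontaine (11 Jun 2015) before Reyes (8 May 2015).
Castillo and Fontaine are each not a combat-command-badge holder, so the next rule applies.
Among Castillo and Fontaine, alphabetically by surname: Castillo before Fontaine.
So Castillo takes precedence.

Castillo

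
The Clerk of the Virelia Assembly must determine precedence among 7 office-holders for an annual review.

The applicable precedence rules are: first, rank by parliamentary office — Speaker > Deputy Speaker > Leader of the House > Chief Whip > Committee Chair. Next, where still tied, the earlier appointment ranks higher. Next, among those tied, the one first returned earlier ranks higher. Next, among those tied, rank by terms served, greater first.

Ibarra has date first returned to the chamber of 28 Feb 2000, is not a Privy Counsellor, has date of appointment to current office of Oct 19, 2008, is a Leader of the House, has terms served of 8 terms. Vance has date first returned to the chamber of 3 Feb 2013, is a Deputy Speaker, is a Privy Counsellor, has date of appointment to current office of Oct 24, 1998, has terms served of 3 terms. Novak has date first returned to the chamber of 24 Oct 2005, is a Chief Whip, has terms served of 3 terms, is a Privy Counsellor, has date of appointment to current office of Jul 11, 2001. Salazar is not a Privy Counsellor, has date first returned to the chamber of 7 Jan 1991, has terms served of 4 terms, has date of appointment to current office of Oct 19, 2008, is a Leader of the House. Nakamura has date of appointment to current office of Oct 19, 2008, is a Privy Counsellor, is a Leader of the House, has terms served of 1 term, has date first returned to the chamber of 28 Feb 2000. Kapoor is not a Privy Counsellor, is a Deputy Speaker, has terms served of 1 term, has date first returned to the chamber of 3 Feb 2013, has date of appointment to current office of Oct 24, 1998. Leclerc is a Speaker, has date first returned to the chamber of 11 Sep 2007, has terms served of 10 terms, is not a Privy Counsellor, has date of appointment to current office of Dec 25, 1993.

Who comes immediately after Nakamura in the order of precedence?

By parliamentary office: Leclerc (Speaker); then Vance and Kapoor (Deputy Speaker); then Salazar, Ibarra and Nakamura (Leader of the House); then Novak (Chief Whip).
Vance and Kapoor both have date of appointment to current office Oct 24, 1998, so the next rule applies.
Vance and Kapoor both have date first returned to the chamber 3 Feb 2013, so the next rule applies.
Among Vance and Kapoor, by terms served (higher first): Vance (3 terms) before Kapoor (1 term).
Salazar, Ibarra and Nakamura all have date of appointment to current office Oct 19, 2008, so the next rule applies.
Among Salazar, Ibarra and Nakamura, by date first returned to the chamber (earlier first): Salazar (7 Jan 1991) before Ibarra and Nakamura (28 Feb 2000).
Among Ibarra and Nakamura, by terms served (higher first): Ibarra (8 terms) before Nakamura (1 term).
Order: Leclerc, Vance, Kapoor, Salazar, Ibarra, Nakamura, Novak.

Novak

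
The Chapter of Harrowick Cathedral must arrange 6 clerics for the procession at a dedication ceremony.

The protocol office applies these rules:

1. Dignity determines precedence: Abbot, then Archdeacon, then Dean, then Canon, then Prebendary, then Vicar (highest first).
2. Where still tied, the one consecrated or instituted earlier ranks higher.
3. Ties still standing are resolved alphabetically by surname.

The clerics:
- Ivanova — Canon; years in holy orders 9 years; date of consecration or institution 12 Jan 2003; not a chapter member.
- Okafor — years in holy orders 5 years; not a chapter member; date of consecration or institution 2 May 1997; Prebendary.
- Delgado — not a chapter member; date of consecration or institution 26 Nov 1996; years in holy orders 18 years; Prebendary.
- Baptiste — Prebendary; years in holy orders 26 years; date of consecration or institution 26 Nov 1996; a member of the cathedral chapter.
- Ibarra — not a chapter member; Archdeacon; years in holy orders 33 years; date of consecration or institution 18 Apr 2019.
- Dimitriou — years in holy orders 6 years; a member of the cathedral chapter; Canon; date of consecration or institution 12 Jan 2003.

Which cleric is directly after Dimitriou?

Ivanova

By dignity: Ibarra (Archdeacon); then Dimitriou and Ivanova (Canon); then Baptiste, Delgado and Okafor (Prebendary).
Dimitriou and Ivanova both have date of consecration or institution 12 Jan 2003, so the next rule applies.
Among Dimitriou and Ivanova, alphabetically by surname: Dimitriou before Ivanova.
Among Baptiste, Delgado and Okafor, by date of consecration or institution (earlier first): Baptiste and Delgado (26 Nov 1996) before Okafor (2 May 1997).
Among Baptiste and Delgado, alphabetically by surname: Baptiste before Delgado.
Order: Ibarra, Dimitriou, Ivanova, Baptiste, Delgado, Okafor.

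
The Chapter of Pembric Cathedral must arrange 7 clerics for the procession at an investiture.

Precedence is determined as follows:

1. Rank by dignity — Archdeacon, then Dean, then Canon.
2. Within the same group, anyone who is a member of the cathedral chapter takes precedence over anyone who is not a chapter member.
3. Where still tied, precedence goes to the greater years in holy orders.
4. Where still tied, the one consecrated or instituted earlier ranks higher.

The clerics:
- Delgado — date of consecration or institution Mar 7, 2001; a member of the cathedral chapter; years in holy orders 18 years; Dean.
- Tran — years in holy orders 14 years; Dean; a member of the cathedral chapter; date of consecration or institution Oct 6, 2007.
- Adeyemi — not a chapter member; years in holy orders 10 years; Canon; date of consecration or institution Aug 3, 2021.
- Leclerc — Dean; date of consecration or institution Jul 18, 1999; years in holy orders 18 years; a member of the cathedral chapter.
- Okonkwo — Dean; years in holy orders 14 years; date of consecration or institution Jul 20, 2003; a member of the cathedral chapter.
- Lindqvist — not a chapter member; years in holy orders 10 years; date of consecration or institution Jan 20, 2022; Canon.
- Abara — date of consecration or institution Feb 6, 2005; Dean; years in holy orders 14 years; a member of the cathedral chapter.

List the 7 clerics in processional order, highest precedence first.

By dignity: Leclerc, Delgado, Okonkwo, Abara and Tran (Dean); then Adeyemi and Lindqvist (Canon).
Leclerc, Delgado, Okonkwo, Abara and Tran are each a member of the cathedral chapter, so the next rule applies.
Among Leclerc, Delgado, Okonkwo, Abara and Tran, by years in holy orders (higher first): Leclerc and Delgado (18 years) before Okonkwo, Abara and Tran (14 years).
Among Leclerc and Delgado, by date of consecration or institution (earlier first): Leclerc (Jul 18, 1999) before Delgado (Mar 7, 2001).
Among Okonkwo, Abara and Tran, by date of consecration or institution (earlier first): Okonkwo (Jul 20, 2003) before Abara (Feb 6, 2005) before Tran (Oct 6, 2007).
Adeyemi and Lindqvist are each not a chapter member, so the next rule applies.
Adeyemi and Lindqvist both have years in holy orders 10 years, so the next rule applies.
Among Adeyemi and Lindqvist, by date of consecration or institution (earlier first): Adeyemi (Aug 3, 2021) before Lindqvist (Jan 20, 2022).
Full order: Leclerc, Delgado, Okonkwo, Abara, Tran, Adeyemi, Lindqvist.

Leclerc, Delgado, Okonkwo, Abara, Tran, Adeyemi, Lindqvist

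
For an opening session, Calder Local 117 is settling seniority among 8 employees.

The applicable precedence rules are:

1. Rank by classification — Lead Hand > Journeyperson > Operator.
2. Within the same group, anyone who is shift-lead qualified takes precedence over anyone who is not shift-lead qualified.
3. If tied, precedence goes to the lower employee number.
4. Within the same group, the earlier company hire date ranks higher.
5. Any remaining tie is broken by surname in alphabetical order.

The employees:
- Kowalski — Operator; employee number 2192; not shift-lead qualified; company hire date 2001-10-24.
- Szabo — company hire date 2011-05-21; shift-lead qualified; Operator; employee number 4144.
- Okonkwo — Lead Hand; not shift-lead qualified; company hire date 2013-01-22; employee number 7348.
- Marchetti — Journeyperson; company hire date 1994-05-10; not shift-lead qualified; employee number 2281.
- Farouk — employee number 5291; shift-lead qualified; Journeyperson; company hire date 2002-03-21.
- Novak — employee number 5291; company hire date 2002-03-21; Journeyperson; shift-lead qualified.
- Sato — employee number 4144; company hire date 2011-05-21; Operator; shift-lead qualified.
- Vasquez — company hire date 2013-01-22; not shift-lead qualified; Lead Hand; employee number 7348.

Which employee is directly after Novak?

By classification: Okonkwo and Vasquez (Lead Hand); then Farouk, Novak and Marchetti (Journeyperson); then Sato, Szabo and Kowalski (Operator).
Okonkwo and Vasquez are each not shift-lead qualified, so the next rule applies.
Okonkwo and Vasquez both have employee number 7348, so the next rule applies.
Okonkwo and Vasquez both have company hire date 2013-01-22, so the next rule applies.
Among Okonkwo and Vasquez, alphabetically by surname: Okonkwo before Vasquez.
Among Farouk, Novak and Marchetti, shift-lead qualified before not shift-lead qualified: Farouk and Novak (shift-lead qualified) before Marchetti (not shift-lead qualified).
Farouk and Novak both have employee number 5291, so the next rule applies.
Farouk and Novak both have company hire date 2002-03-21, so the next rule applies.
Among Farouk and Novak, alphabetically by surname: Farouk before Novak.
Among Sato, Szabo and Kowalski, shift-lead qualified before not shift-lead qualified: Sato and Szabo (shift-lead qualified) before Kowalski (not shift-lead qualified).
Sato and Szabo both have employee number 4144, so the next rule applies.
Sato and Szabo both have company hire date 2011-05-21, so the next rule applies.
Among Sato and Szabo, alphabetically by surname: Sato before Szabo.
Order: Okonkwo, Vasquez, Farouk, Novak, Marchetti, Sato, Szabo, Kowalski.

Marchetti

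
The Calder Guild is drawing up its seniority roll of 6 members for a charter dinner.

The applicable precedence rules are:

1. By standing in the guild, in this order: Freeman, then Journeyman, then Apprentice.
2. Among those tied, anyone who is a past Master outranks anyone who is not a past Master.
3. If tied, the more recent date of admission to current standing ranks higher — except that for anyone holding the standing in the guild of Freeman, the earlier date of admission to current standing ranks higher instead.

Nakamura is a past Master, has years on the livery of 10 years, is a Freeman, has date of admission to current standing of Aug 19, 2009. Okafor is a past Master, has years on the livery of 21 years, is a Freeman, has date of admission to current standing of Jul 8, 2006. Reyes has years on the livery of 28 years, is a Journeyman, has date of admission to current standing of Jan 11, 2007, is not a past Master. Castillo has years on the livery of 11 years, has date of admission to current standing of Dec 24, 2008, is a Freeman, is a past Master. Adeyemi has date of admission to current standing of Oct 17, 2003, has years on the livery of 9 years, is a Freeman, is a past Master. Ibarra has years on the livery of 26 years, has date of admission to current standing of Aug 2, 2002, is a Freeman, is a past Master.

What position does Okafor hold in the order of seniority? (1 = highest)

By standing in the guild: Ibarra, Adeyemi, Okafor, Castillo and Nakamura (Freeman); then Reyes (Journeyman).
Ibarra, Adeyemi, Okafor, Castillo and Nakamura are each a past Master, so the next rule applies.
Among Ibarra, Adeyemi, Okafor, Castillo and Nakamura, by date of admission to current standing (earlier first) (reversed rule for this group): Ibarra (Aug 2, 2002) before Adeyemi (Oct 17, 2003) before Okafor (Jul 8, 2006) before Castillo (Dec 24, 2008) before Nakamura (Aug 19, 2009).
Order: Ibarra, Adeyemi, Okafor, Castillo, Nakamura, Reyes. So position 3.

3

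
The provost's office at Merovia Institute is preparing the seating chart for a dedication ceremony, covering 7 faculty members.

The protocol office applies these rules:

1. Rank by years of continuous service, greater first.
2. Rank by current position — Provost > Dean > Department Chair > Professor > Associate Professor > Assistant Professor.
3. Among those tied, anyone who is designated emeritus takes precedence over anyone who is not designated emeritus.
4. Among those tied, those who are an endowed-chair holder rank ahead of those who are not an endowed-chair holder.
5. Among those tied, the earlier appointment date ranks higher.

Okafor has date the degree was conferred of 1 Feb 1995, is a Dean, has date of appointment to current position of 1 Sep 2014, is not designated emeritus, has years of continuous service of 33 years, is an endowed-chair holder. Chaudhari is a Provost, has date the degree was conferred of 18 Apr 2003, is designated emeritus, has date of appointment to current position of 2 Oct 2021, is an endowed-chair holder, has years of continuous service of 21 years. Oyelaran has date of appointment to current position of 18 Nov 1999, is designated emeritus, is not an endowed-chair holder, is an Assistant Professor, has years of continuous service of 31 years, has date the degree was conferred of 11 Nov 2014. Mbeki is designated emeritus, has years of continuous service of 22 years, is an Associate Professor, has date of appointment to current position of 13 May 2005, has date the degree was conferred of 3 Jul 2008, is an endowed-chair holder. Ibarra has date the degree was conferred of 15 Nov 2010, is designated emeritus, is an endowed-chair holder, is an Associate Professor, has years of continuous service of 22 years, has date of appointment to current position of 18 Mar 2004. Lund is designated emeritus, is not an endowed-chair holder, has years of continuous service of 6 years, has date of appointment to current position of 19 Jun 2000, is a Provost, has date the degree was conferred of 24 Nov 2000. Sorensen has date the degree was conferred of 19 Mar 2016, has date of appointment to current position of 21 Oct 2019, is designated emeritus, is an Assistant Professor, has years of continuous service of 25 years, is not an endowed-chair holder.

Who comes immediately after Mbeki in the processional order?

Chaudhari

By years of continuous service (higher first): Okafor (33 years); then Oyelaran (31 years); then Sorensen (25 years); then Ibarra and Mbeki (both 22 years); then Chaudhari (21 years); then Lund (6 years).
Ibarra and Mbeki are each Associate Professor, so the next rule applies.
Ibarra and Mbeki are each designated emeritus, so the next rule applies.
Ibarra and Mbeki are each an endowed-chair holder, so the next rule applies.
Among Ibarra and Mbeki, by date of appointment to current position (earlier first): Ibarra (18 Mar 2004) before Mbeki (13 May 2005).
Order: Okafor, Oyelaran, Sorensen, Ibarra, Mbeki, Chaudhari, Lund.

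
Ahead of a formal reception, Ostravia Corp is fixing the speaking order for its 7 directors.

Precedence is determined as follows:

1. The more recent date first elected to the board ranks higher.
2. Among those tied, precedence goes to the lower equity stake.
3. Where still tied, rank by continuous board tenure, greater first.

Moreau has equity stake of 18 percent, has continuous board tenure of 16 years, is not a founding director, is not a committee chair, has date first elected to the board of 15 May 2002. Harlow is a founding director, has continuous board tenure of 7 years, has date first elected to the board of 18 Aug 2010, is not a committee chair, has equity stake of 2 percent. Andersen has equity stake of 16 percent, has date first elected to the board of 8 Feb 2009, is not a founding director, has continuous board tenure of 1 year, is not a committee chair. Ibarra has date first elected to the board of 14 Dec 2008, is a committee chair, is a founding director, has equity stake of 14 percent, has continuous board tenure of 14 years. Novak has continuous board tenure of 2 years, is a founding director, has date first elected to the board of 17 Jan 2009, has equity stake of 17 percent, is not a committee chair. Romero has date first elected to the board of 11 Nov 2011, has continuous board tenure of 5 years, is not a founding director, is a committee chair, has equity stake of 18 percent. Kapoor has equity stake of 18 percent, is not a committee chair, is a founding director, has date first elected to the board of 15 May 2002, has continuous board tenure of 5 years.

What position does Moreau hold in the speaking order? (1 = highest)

6

By date first elected to the board (later first): Romero (11 Nov 2011); then Harlow (18 Aug 2010); then Andersen (8 Feb 2009); then Novak (17 Jan 2009); then Ibarra (14 Dec 2008); then Moreau and Kapoor (both 15 May 2002).
Moreau and Kapoor both have equity stake 18 percent, so the next rule applies.
Among Moreau and Kapoor, by continuous board tenure (higher first): Moreau (16 years) before Kapoor (5 years).
Order: Romero, Harlow, Andersen, Novak, Ibarra, Moreau, Kapoor. So position 6.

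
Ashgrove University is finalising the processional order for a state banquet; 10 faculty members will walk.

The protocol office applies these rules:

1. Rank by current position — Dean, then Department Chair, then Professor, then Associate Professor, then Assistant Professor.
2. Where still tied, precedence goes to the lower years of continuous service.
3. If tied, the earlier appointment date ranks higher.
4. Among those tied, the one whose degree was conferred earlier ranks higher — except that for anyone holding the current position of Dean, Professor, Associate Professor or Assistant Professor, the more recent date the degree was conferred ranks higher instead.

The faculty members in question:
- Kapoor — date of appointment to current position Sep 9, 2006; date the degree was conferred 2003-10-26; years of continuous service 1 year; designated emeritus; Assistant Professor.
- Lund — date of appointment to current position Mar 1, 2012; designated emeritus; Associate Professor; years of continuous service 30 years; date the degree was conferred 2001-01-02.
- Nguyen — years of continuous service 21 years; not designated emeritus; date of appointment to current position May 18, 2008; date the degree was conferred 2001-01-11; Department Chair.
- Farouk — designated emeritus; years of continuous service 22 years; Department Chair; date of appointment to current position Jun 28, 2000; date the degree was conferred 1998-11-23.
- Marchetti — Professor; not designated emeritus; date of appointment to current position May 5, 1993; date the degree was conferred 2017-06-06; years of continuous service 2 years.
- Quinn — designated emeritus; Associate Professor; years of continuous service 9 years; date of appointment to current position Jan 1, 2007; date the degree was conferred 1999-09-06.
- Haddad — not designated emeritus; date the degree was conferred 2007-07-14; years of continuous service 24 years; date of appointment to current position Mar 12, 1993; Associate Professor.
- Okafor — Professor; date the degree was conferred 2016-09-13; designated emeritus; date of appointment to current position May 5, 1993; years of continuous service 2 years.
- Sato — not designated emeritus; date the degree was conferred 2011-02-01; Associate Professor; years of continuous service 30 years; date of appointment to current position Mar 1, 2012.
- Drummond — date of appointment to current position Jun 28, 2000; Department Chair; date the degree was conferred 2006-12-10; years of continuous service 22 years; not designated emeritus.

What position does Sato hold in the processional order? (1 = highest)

8

By current position: Nguyen, Farouk and Drummond (Department Chair); then Marchetti and Okafor (Professor); then Quinn, Haddad, Sato and Lund (Associate Professor); then Kapoor (Assistant Professor).
Among Nguyen, Farouk and Drummond, by years of continuous service (lower first): Nguyen (21 years) before Farouk and Drummond (22 years).
Farouk and Drummond both have date of appointment to current position Jun 28, 2000, so the next rule applies.
Among Farouk and Drummond, by date the degree was conferred (earlier first): Farouk (1998-11-23) before Drummond (2006-12-10).
Marchetti and Okafor both have years of continuous service 2 years, so the next rule applies.
Marchetti and Okafor both have date of appointment to current position May 5, 1993, so the next rule applies.
Among Marchetti and Okafor, by date the degree was conferred (later first) (reversed rule for this group): Marchetti (2017-06-06) before Okafor (2016-09-13).
Among Quinn, Haddad, Sato and Lund, by years of continuous service (lower first): Quinn (9 years) before Haddad (24 years) before Sato and Lund (30 years).
Sato and Lund both have date of appointment to current position Mar 1, 2012, so the next rule applies.
Among Sato and Lund, by date the degree was conferred (later first) (reversed rule for this group): Sato (2011-02-01) before Lund (2001-01-02).
Order: Nguyen, Farouk, Drummond, Marchetti, Okafor, Quinn, Haddad, Sato, Lund, Kapoor. So position 8.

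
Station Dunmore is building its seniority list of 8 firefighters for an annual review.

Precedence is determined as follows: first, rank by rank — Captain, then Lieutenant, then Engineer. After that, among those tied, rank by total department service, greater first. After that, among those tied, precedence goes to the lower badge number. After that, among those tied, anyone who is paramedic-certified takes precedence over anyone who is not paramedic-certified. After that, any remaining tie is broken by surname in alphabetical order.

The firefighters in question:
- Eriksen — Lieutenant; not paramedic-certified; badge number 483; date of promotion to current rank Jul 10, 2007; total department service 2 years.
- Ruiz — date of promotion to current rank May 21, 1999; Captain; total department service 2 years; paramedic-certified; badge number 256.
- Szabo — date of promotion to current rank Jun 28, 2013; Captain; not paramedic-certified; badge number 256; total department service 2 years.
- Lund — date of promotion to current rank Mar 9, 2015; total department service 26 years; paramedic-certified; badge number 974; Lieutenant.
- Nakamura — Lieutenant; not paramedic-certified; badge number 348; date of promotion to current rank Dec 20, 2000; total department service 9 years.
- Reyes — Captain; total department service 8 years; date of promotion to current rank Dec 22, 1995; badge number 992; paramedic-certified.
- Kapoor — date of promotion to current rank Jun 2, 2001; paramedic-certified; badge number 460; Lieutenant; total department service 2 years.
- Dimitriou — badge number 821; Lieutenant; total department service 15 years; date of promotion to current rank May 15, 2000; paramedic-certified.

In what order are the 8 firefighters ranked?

By rank: Reyes, Ruiz and Szabo (Captain); then Lund, Dimitriou, Nakamura, Kapoor and Eriksen (Lieutenant).
Among Reyes, Ruiz and Szabo, by total department service (higher first): Reyes (8 years) before Ruiz and Szabo (2 years).
Ruiz and Szabo both have badge number 256, so the next rule applies.
Among Ruiz and Szabo, paramedic-certified before not paramedic-certified: Ruiz (paramedic-certified) before Szabo (not paramedic-certified).
Among Lund, Dimitriou, Nakamura, Kapoor and Eriksen, by total department service (higher first): Lund (26 years) before Dimitriou (15 years) before Nakamura (9 years) before Kapoor and Eriksen (2 years).
Among Kapoor and Eriksen, by badge number (lower first): Kapoor (460) before Eriksen (483).
Full order: Reyes, Ruiz, Szabo, Lund, Dimitriou, Nakamura, Kapoor, Eriksen.

Reyes, Ruiz, Szabo, Lund, Dimitriou, Nakamura, Kapoor, Eriksen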